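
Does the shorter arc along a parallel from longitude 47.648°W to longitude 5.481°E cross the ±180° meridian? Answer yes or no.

Signed shortest Δλ = ((5.481 − -47.648 + 180) mod 360) − 180 = 53.129°.
Going east by 53.129° from -47.648° reaches +5.481° without touching 180°.

No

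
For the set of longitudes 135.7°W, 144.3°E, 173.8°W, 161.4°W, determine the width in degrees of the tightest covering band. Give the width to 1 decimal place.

80.0°

Sort the longitudes: -173.8°, -161.4°, -135.7°, +144.3°.
Eastward gaps between consecutive values (wrapping around): 12.4°, 25.7°, 280.0°, 41.9°.
Largest gap = 280.0° ⇒ minimal covering band is its complement: 360° − 280.0° = 80.0°.
Band runs from +144.3° eastward to -135.7°, crossing the antimeridian.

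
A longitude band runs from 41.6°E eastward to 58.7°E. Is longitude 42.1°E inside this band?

Band width going east from +41.6° to +58.7°: ((58.7 − 41.6) mod 360) = 17.1°.
Offset of +42.1° east of the west edge: ((42.1 − 41.6) mod 360) = 0.5°.
0.5° ≤ 17.1° ⇒ inside.

Yes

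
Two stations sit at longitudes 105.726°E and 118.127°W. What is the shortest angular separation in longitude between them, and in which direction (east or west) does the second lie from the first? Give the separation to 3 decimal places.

Raw difference: -118.127 − 105.726 = -223.853°.
Normalise into (−180°, 180°]: -223.853° + 360° = 136.147°.
Positive ⇒ the second point lies to the east; separation 136.147°.

136.147° east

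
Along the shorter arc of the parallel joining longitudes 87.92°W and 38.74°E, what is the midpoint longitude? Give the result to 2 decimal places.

24.59°W

Signed shortest Δλ from -87.92° to +38.74° is +126.66°.
Midpoint longitude = -87.92° + (+126.66°)/2 = -87.92° + 63.33° = -24.59°.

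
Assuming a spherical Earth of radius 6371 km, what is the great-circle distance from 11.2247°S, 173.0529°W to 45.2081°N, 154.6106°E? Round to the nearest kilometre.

Δλ = 154.6106 − -173.0529 = 327.6635°; wrapped into (−180°, 180°]: -32.3365°.
Δφ = 45.2081 − -11.2247 = 56.4328°.
a = sin²(Δφ/2) + cos φ₁ · cos φ₂ · sin²(Δλ/2) = 0.277127.
c = 2·atan2(√a, √(1−a)) = 1.10879 rad → d = 6371·c ≈ 7064.09 km.

7064 km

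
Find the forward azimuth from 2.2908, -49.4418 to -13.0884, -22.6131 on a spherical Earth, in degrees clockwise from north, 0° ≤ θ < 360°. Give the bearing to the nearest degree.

121°

Δλ = -22.6131 − -49.4418 = 26.8287°.
θ = atan2( sin Δλ · cos φ₂ , cos φ₁ · sin φ₂ − sin φ₁ · cos φ₂ · cos Δλ )
  = atan2(0.43960, -0.26102) = 120.700° → normalised to [0°, 360°): 120.700°.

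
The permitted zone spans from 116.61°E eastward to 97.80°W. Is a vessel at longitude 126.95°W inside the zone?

Band width going east from +116.61° to -97.80°: ((-97.80 − 116.61) mod 360) = 145.59°.
Offset of -126.95° east of the west edge: ((-126.95 − 116.61) mod 360) = 116.44°.
116.44° ≤ 145.59° ⇒ inside.

Yes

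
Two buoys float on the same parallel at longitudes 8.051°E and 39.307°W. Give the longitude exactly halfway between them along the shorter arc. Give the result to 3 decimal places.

Signed shortest Δλ from +8.051° to -39.307° is -47.358°.
Midpoint longitude = +8.051° + (-47.358°)/2 = +8.051° − 23.679° = -15.628°.

15.628°W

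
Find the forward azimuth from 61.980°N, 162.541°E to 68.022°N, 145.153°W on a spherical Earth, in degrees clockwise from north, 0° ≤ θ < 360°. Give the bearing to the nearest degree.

Δλ = -145.153 − 162.541 = -307.694°; wrapped into (−180°, 180°]: 52.306°.
θ = atan2( sin Δλ · cos φ₂ , cos φ₁ · sin φ₂ − sin φ₁ · cos φ₂ · cos Δλ )
  = atan2(0.29614, 0.23363) = 51.730° → normalised to [0°, 360°): 51.730°.

52°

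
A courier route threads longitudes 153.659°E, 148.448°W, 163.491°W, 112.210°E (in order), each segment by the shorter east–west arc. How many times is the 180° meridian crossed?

2

Leg 1: +153.659° → -148.448°, shortest Δλ = 57.893° (east) — crosses 180°.
Leg 2: -148.448° → -163.491°, shortest Δλ = -15.043° (west) — does not cross 180°.
Leg 3: -163.491° → +112.210°, shortest Δλ = -84.299° (west) — crosses 180°.
Total crossings: 2.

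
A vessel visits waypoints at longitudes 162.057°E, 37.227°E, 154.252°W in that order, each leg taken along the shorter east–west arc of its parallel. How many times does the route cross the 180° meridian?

Leg 1: +162.057° → +37.227°, shortest Δλ = -124.83° (west) — does not cross 180°.
Leg 2: +37.227° → -154.252°, shortest Δλ = 168.521° (east) — crosses 180°.
Total crossings: 1.

1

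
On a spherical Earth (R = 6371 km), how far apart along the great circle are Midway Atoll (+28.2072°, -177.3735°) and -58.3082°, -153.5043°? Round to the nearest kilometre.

Δλ = -153.5043 − -177.3735 = 23.8692°.
Δφ = -58.3082 − 28.2072 = -86.5154°.
a = sin²(Δφ/2) + cos φ₁ · cos φ₂ · sin²(Δλ/2) = 0.489408.
c = 2·atan2(√a, √(1−a)) = 1.54961 rad → d = 6371·c ≈ 9872.57 km.

9873 km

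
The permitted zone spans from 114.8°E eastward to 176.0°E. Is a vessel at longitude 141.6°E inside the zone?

Band width going east from +114.8° to +176.0°: ((176.0 − 114.8) mod 360) = 61.2°.
Offset of +141.6° east of the west edge: ((141.6 − 114.8) mod 360) = 26.8°.
26.8° ≤ 61.2° ⇒ inside.

Yes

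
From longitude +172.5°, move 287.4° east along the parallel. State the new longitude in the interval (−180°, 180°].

Start at +172.5°; shift +287.4° → +459.9°.
+459.9° lies outside (−180°, 180°]; subtract 360° → +99.9°.

+99.9°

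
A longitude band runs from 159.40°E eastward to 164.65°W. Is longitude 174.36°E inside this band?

Band width going east from +159.40° to -164.65°: ((-164.65 − 159.40) mod 360) = 35.95°.
Offset of +174.36° east of the west edge: ((174.36 − 159.40) mod 360) = 14.96°.
14.96° ≤ 35.95° ⇒ inside.

Yes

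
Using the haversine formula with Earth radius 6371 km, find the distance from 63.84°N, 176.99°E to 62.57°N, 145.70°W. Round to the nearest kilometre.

Δλ = -145.70 − 176.99 = -322.69°; wrapped into (−180°, 180°]: 37.31°.
Δφ = 62.57 − 63.84 = -1.27°.
a = sin²(Δφ/2) + cos φ₁ · cos φ₂ · sin²(Δλ/2) = 0.020903.
c = 2·atan2(√a, √(1−a)) = 0.29017 rad → d = 6371·c ≈ 1848.70 km.

1849 km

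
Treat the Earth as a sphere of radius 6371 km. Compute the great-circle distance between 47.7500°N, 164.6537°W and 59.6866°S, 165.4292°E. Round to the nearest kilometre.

Δλ = 165.4292 − -164.6537 = 330.0829°; wrapped into (−180°, 180°]: -29.9171°.
Δφ = -59.6866 − 47.7500 = -107.4366°.
a = sin²(Δφ/2) + cos φ₁ · cos φ₂ · sin²(Δλ/2) = 0.672436.
c = 2·atan2(√a, √(1−a)) = 1.92290 rad → d = 6371·c ≈ 12250.78 km.

12251 km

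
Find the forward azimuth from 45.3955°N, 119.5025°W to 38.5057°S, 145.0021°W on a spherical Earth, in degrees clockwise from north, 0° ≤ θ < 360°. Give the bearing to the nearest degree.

Δλ = -145.0021 − -119.5025 = -25.4996°.
θ = atan2( sin Δλ · cos φ₂ , cos φ₁ · sin φ₂ − sin φ₁ · cos φ₂ · cos Δλ )
  = atan2(-0.33689, -0.94007) = -160.284° → normalised to [0°, 360°): 199.716°.

200°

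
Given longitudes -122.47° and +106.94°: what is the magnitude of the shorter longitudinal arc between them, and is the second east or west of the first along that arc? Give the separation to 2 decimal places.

Raw difference: 106.94 − -122.47 = 229.41°.
Normalise into (−180°, 180°]: 229.41° − 360° = -130.59°.
Negative ⇒ the second point lies to the west; separation 130.59°.

130.59° west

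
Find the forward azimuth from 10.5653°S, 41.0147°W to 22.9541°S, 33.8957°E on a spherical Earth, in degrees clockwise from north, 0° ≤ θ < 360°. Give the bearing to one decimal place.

110.9°

Δλ = 33.8957 − -41.0147 = 74.9104°.
θ = atan2( sin Δλ · cos φ₂ , cos φ₁ · sin φ₂ − sin φ₁ · cos φ₂ · cos Δλ )
  = atan2(0.88907, -0.33943) = 110.896° → normalised to [0°, 360°): 110.896°.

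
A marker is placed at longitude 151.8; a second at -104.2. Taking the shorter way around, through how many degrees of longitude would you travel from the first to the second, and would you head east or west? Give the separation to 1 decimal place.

104.0° east

Raw difference: -104.2 − 151.8 = -256.0°.
Normalise into (−180°, 180°]: -256.0° + 360° = 104.0°.
Positive ⇒ the second point lies to the east; separation 104.0°.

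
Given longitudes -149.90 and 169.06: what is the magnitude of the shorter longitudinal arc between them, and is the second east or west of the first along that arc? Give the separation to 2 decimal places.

41.04° west

Raw difference: 169.06 − -149.90 = 318.96°.
Normalise into (−180°, 180°]: 318.96° − 360° = -41.04°.
Negative ⇒ the second point lies to the west; separation 41.04°.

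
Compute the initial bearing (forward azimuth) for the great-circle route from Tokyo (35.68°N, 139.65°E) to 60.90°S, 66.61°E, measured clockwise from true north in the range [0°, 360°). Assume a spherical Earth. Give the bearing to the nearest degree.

210°

Δλ = 66.61 − 139.65 = -73.04°.
θ = atan2( sin Δλ · cos φ₂ , cos φ₁ · sin φ₂ − sin φ₁ · cos φ₂ · cos Δλ )
  = atan2(-0.46518, -0.79250) = -149.588° → normalised to [0°, 360°): 210.412°.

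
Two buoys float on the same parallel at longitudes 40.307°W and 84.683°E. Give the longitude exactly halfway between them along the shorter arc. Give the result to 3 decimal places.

Signed shortest Δλ from -40.307° to +84.683° is +124.990°.
Midpoint longitude = -40.307° + (+124.990°)/2 = -40.307° + 62.495° = +22.188°.

22.188°E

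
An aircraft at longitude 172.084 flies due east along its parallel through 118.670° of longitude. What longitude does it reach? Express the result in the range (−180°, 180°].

Start at +172.084°; shift +118.670° → +290.754°.
+290.754° lies outside (−180°, 180°]; subtract 360° → -69.246°.

-69.246°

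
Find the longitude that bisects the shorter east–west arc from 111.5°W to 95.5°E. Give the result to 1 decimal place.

172.0°E

Signed shortest Δλ from -111.5° to +95.5° is -153.0°.
Midpoint longitude = -111.5° + (-153.0°)/2 = -111.5° − 76.5° = -188.0°.
Normalise into (−180°, 180°]: +172.0°.
(The naïve average (-111.5 + +95.5)/2 = -8.0° is on the wrong side of the globe.)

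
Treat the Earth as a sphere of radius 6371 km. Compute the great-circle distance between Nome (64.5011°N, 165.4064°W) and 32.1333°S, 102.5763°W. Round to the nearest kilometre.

12040 km

Δλ = -102.5763 − -165.4064 = 62.8301°.
Δφ = -32.1333 − 64.5011 = -96.6344°.
a = sin²(Δφ/2) + cos φ₁ · cos φ₂ · sin²(Δλ/2) = 0.656809.
c = 2·atan2(√a, √(1−a)) = 1.88980 rad → d = 6371·c ≈ 12039.90 km.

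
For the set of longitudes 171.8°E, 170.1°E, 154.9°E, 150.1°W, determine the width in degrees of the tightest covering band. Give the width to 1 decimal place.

55.0°

Sort the longitudes: -150.1°, +154.9°, +170.1°, +171.8°.
Eastward gaps between consecutive values (wrapping around): 305.0°, 15.2°, 1.7°, 38.1°.
Largest gap = 305.0° ⇒ minimal covering band is its complement: 360° − 305.0° = 55.0°.
Band runs from +154.9° eastward to -150.1°, crossing the antimeridian.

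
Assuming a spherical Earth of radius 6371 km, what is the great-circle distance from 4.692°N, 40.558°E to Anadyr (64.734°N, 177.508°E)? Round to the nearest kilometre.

Δλ = 177.508 − 40.558 = 136.950°.
Δφ = 64.734 − 4.692 = 60.042°.
a = sin²(Δφ/2) + cos φ₁ · cos φ₂ · sin²(Δλ/2) = 0.618442.
c = 2·atan2(√a, √(1−a)) = 1.80995 rad → d = 6371·c ≈ 11531.21 km.

11531 km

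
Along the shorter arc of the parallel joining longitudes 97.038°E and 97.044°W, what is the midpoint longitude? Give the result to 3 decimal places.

Signed shortest Δλ from +97.038° to -97.044° is +165.918°.
Midpoint longitude = +97.038° + (+165.918°)/2 = +97.038° + 82.959° = +179.997°.
(The naïve average (+97.038 + -97.044)/2 = -0.003° is on the wrong side of the globe.)

179.997°E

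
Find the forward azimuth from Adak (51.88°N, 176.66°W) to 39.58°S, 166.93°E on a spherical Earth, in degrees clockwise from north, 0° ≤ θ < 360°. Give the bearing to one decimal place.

Δλ = 166.93 − -176.66 = 343.59°; wrapped into (−180°, 180°]: -16.41°.
θ = atan2( sin Δλ · cos φ₂ , cos φ₁ · sin φ₂ − sin φ₁ · cos φ₂ · cos Δλ )
  = atan2(-0.21774, -0.97498) = -167.411° → normalised to [0°, 360°): 192.589°.

192.6°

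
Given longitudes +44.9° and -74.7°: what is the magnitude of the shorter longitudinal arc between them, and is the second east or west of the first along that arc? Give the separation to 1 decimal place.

Raw difference: -74.7 − 44.9 = -119.6°.
Normalise into (−180°, 180°]: -119.6° stays -119.6°.
Negative ⇒ the second point lies to the west; separation 119.6°.

119.6° west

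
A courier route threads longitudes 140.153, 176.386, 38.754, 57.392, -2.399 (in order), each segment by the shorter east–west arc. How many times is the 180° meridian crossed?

0

Leg 1: +140.153° → +176.386°, shortest Δλ = 36.233° (east) — does not cross 180°.
Leg 2: +176.386° → +38.754°, shortest Δλ = -137.632° (west) — does not cross 180°.
Leg 3: +38.754° → +57.392°, shortest Δλ = 18.638° (east) — does not cross 180°.
Leg 4: +57.392° → -2.399°, shortest Δλ = -59.791° (west) — does not cross 180°.
Total crossings: 0.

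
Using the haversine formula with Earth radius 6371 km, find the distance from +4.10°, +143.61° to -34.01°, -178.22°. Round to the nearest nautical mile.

Δλ = -178.22 − 143.61 = -321.83°; wrapped into (−180°, 180°]: 38.17°.
Δφ = -34.01 − 4.10 = -38.11°.
a = sin²(Δφ/2) + cos φ₁ · cos φ₂ · sin²(Δλ/2) = 0.194981.
c = 2·atan2(√a, √(1−a)) = 0.91469 rad → d = 6371·c ≈ 5827.48 km ≈ 3146.59 nmi.

3147 nmi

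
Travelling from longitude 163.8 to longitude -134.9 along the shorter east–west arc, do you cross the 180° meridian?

Yes

Naïve |-134.9 − 163.8| = 298.7° > 180°, so the shorter arc goes the other way round — across 180°.
Signed shortest Δλ = ((-134.9 − 163.8 + 180) mod 360) − 180 = 61.3°.
Going east by 61.3° from +163.8° passes through 180° before reaching -134.9°.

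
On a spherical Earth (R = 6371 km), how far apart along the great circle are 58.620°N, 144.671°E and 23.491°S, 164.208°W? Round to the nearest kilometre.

10266 km

Δλ = -164.208 − 144.671 = -308.879°; wrapped into (−180°, 180°]: 51.121°.
Δφ = -23.491 − 58.620 = -82.111°.
a = sin²(Δφ/2) + cos φ₁ · cos φ₂ · sin²(Δλ/2) = 0.520275.
c = 2·atan2(√a, √(1−a)) = 1.61136 rad → d = 6371·c ≈ 10265.96 km.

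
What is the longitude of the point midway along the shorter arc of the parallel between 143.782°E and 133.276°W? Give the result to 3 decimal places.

Signed shortest Δλ from +143.782° to -133.276° is +82.942°.
Midpoint longitude = +143.782° + (+82.942°)/2 = +143.782° + 41.471° = +185.253°.
Normalise into (−180°, 180°]: -174.747°.
(The naïve average (+143.782 + -133.276)/2 = 5.253° is on the wrong side of the globe.)

174.747°W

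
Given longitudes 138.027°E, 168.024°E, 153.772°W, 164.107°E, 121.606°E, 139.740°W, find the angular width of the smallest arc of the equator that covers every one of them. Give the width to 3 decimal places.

98.654°

Sort the longitudes: -153.772°, -139.740°, +121.606°, +138.027°, +164.107°, +168.024°.
Eastward gaps between consecutive values (wrapping around): 14.032°, 261.346°, 16.421°, 26.080°, 3.917°, 38.204°.
Largest gap = 261.346° ⇒ minimal covering band is its complement: 360° − 261.346° = 98.654°.
Band runs from +121.606° eastward to -139.740°, crossing the antimeridian.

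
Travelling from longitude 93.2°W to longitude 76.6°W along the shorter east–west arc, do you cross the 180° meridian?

No

Signed shortest Δλ = ((-76.6 − -93.2 + 180) mod 360) − 180 = 16.6°.
Going east by 16.6° from -93.2° reaches -76.6° without touching 180°.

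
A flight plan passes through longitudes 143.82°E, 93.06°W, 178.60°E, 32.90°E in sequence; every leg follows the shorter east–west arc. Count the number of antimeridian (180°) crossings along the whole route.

2

Leg 1: +143.82° → -93.06°, shortest Δλ = 123.12° (east) — crosses 180°.
Leg 2: -93.06° → +178.60°, shortest Δλ = -88.34° (west) — crosses 180°.
Leg 3: +178.60° → +32.90°, shortest Δλ = -145.7° (west) — does not cross 180°.
Total crossings: 2.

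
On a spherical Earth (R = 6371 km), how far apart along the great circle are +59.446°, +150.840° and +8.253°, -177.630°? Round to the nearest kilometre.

6279 km

Δλ = -177.630 − 150.840 = -328.470°; wrapped into (−180°, 180°]: 31.530°.
Δφ = 8.253 − 59.446 = -51.193°.
a = sin²(Δφ/2) + cos φ₁ · cos φ₂ · sin²(Δλ/2) = 0.223787.
c = 2·atan2(√a, √(1−a)) = 0.98552 rad → d = 6371·c ≈ 6278.77 km.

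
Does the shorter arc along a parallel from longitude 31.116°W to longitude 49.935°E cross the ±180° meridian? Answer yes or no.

Signed shortest Δλ = ((49.935 − -31.116 + 180) mod 360) − 180 = 81.051°.
Going east by 81.051° from -31.116° reaches +49.935° without touching 180°.

No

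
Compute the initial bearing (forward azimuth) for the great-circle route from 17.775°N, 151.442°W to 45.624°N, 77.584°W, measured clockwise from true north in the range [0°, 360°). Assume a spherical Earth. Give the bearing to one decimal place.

47.2°

Δλ = -77.584 − -151.442 = 73.858°.
θ = atan2( sin Δλ · cos φ₂ , cos φ₁ · sin φ₂ − sin φ₁ · cos φ₂ · cos Δλ )
  = atan2(0.67179, 0.62129) = 47.237° → normalised to [0°, 360°): 47.237°.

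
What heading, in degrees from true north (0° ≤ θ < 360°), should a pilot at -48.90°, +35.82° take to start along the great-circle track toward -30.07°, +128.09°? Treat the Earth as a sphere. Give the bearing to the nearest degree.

112°

Δλ = 128.09 − 35.82 = 92.27°.
θ = atan2( sin Δλ · cos φ₂ , cos φ₁ · sin φ₂ − sin φ₁ · cos φ₂ · cos Δλ )
  = atan2(0.86473, -0.35521) = 112.332° → normalised to [0°, 360°): 112.332°.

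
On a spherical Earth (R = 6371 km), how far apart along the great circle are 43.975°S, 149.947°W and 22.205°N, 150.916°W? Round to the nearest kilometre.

Δλ = -150.916 − -149.947 = -0.969°.
Δφ = 22.205 − -43.975 = 66.180°.
a = sin²(Δφ/2) + cos φ₁ · cos φ₂ · sin²(Δλ/2) = 0.298115.
c = 2·atan2(√a, √(1−a)) = 1.15516 rad → d = 6371·c ≈ 7359.54 km.

7360 km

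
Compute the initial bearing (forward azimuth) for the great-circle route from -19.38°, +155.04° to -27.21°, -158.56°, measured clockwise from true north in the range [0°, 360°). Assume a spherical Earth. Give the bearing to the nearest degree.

109°

Δλ = -158.56 − 155.04 = -313.60°; wrapped into (−180°, 180°]: 46.40°.
θ = atan2( sin Δλ · cos φ₂ , cos φ₁ · sin φ₂ − sin φ₁ · cos φ₂ · cos Δλ )
  = atan2(0.64403, -0.22783) = 109.482° → normalised to [0°, 360°): 109.482°.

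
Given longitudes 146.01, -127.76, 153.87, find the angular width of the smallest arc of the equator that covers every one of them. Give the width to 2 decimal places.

86.23°

Sort the longitudes: -127.76°, +146.01°, +153.87°.
Eastward gaps between consecutive values (wrapping around): 273.77°, 7.86°, 78.37°.
Largest gap = 273.77° ⇒ minimal covering band is its complement: 360° − 273.77° = 86.23°.
Band runs from +146.01° eastward to -127.76°, crossing the antimeridian.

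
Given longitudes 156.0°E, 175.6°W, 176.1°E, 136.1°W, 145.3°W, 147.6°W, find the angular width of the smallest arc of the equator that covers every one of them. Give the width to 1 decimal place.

Sort the longitudes: -175.6°, -147.6°, -145.3°, -136.1°, +156.0°, +176.1°.
Eastward gaps between consecutive values (wrapping around): 28.0°, 2.3°, 9.2°, 292.1°, 20.1°, 8.3°.
Largest gap = 292.1° ⇒ minimal covering band is its complement: 360° − 292.1° = 67.9°.
Band runs from +156.0° eastward to -136.1°, crossing the antimeridian.

67.9°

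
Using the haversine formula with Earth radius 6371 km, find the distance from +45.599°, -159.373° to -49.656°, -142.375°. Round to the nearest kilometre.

Δλ = -142.375 − -159.373 = 16.998°.
Δφ = -49.656 − 45.599 = -95.255°.
a = sin²(Δφ/2) + cos φ₁ · cos φ₂ · sin²(Δλ/2) = 0.555688.
c = 2·atan2(√a, √(1−a)) = 1.68240 rad → d = 6371·c ≈ 10718.59 km.

10719 km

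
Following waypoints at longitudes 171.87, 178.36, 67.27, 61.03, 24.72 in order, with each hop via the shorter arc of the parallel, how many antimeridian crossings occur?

Leg 1: +171.87° → +178.36°, shortest Δλ = 6.49° (east) — does not cross 180°.
Leg 2: +178.36° → +67.27°, shortest Δλ = -111.09° (west) — does not cross 180°.
Leg 3: +67.27° → +61.03°, shortest Δλ = -6.24° (west) — does not cross 180°.
Leg 4: +61.03° → +24.72°, shortest Δλ = -36.31° (west) — does not cross 180°.
Total crossings: 0.

0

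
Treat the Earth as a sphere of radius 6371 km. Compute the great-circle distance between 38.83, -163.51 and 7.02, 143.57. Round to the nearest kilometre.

Δλ = 143.57 − -163.51 = 307.08°; wrapped into (−180°, 180°]: -52.92°.
Δφ = 7.02 − 38.83 = -31.81°.
a = sin²(Δφ/2) + cos φ₁ · cos φ₂ · sin²(Δλ/2) = 0.228601.
c = 2·atan2(√a, √(1−a)) = 0.99703 rad → d = 6371·c ≈ 6352.09 km.

6352 km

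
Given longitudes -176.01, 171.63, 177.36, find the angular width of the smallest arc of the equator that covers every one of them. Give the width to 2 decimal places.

12.36°

Sort the longitudes: -176.01°, +171.63°, +177.36°.
Eastward gaps between consecutive values (wrapping around): 347.64°, 5.73°, 6.63°.
Largest gap = 347.64° ⇒ minimal covering band is its complement: 360° − 347.64° = 12.36°.
Band runs from +171.63° eastward to -176.01°, crossing the antimeridian.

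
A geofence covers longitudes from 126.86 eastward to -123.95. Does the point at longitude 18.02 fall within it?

No

Band width going east from +126.86° to -123.95°: ((-123.95 − 126.86) mod 360) = 109.19°.
Offset of +18.02° east of the west edge: ((18.02 − 126.86) mod 360) = 251.16°.
251.16° > 109.19° ⇒ outside.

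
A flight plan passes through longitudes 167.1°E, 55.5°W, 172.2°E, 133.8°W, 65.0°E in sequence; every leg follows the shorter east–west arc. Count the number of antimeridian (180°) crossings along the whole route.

Leg 1: +167.1° → -55.5°, shortest Δλ = 137.4° (east) — crosses 180°.
Leg 2: -55.5° → +172.2°, shortest Δλ = -132.3° (west) — crosses 180°.
Leg 3: +172.2° → -133.8°, shortest Δλ = 54.0° (east) — crosses 180°.
Leg 4: -133.8° → +65.0°, shortest Δλ = -161.2° (west) — crosses 180°.
Total crossings: 4.

4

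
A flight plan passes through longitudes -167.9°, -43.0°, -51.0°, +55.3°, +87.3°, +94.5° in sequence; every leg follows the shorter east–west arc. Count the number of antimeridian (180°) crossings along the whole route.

Leg 1: -167.9° → -43.0°, shortest Δλ = 124.9° (east) — does not cross 180°.
Leg 2: -43.0° → -51.0°, shortest Δλ = -8.0° (west) — does not cross 180°.
Leg 3: -51.0° → +55.3°, shortest Δλ = 106.3° (east) — does not cross 180°.
Leg 4: +55.3° → +87.3°, shortest Δλ = 32.0° (east) — does not cross 180°.
Leg 5: +87.3° → +94.5°, shortest Δλ = 7.2° (east) — does not cross 180°.
Total crossings: 0.

0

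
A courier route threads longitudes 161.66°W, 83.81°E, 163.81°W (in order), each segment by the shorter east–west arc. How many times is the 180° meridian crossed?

2

Leg 1: -161.66° → +83.81°, shortest Δλ = -114.53° (west) — crosses 180°.
Leg 2: +83.81° → -163.81°, shortest Δλ = 112.38° (east) — crosses 180°.
Total crossings: 2.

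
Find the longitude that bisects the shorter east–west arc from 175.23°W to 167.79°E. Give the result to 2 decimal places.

Signed shortest Δλ from -175.23° to +167.79° is -16.98°.
Midpoint longitude = -175.23° + (-16.98°)/2 = -175.23° − 8.49° = -183.72°.
Normalise into (−180°, 180°]: +176.28°.
(The naïve average (-175.23 + +167.79)/2 = -3.72° is on the wrong side of the globe.)

176.28°E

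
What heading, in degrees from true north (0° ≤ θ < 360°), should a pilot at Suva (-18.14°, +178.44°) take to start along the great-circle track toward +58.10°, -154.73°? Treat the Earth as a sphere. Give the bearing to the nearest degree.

14°

Δλ = -154.73 − 178.44 = -333.17°; wrapped into (−180°, 180°]: 26.83°.
θ = atan2( sin Δλ · cos φ₂ , cos φ₁ · sin φ₂ − sin φ₁ · cos φ₂ · cos Δλ )
  = atan2(0.23851, 0.95359) = 14.042° → normalised to [0°, 360°): 14.042°.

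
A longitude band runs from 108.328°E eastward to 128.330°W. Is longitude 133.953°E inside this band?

Band width going east from +108.328° to -128.330°: ((-128.330 − 108.328) mod 360) = 123.342°.
Offset of +133.953° east of the west edge: ((133.953 − 108.328) mod 360) = 25.625°.
25.625° ≤ 123.342° ⇒ inside.

Yes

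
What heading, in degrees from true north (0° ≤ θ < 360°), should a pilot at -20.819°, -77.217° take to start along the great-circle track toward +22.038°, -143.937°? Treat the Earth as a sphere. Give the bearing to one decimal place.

Δλ = -143.937 − -77.217 = -66.720°.
θ = atan2( sin Δλ · cos φ₂ , cos φ₁ · sin φ₂ − sin φ₁ · cos φ₂ · cos Δλ )
  = atan2(-0.85147, 0.48093) = -60.541° → normalised to [0°, 360°): 299.459°.

299.5°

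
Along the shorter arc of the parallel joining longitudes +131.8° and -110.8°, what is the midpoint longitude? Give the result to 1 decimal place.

Signed shortest Δλ from +131.8° to -110.8° is +117.4°.
Midpoint longitude = +131.8° + (+117.4°)/2 = +131.8° + 58.7° = +190.5°.
Normalise into (−180°, 180°]: -169.5°.
(The naïve average (+131.8 + -110.8)/2 = 10.5° is on the wrong side of the globe.)

-169.5°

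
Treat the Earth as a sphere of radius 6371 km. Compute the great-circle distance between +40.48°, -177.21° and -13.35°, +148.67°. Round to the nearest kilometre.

Δλ = 148.67 − -177.21 = 325.88°; wrapped into (−180°, 180°]: -34.12°.
Δφ = -13.35 − 40.48 = -53.83°.
a = sin²(Δφ/2) + cos φ₁ · cos φ₂ · sin²(Δλ/2) = 0.268605.
c = 2·atan2(√a, √(1−a)) = 1.08966 rad → d = 6371·c ≈ 6942.21 km.

6942 km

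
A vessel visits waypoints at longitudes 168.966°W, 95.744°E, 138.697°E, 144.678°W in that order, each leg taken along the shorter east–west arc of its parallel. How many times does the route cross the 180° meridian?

Leg 1: -168.966° → +95.744°, shortest Δλ = -95.29° (west) — crosses 180°.
Leg 2: +95.744° → +138.697°, shortest Δλ = 42.953° (east) — does not cross 180°.
Leg 3: +138.697° → -144.678°, shortest Δλ = 76.625° (east) — crosses 180°.
Total crossings: 2.

2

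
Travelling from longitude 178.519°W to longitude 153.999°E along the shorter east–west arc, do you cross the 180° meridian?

Naïve |153.999 − -178.519| = 332.518° > 180°, so the shorter arc goes the other way round — across 180°.
Signed shortest Δλ = ((153.999 − -178.519 + 180) mod 360) − 180 = -27.482°.
Going west by 27.482° from -178.519° passes through 180° before reaching +153.999°.

Yes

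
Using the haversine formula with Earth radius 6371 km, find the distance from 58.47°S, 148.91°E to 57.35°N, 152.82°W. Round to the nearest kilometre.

Δλ = -152.82 − 148.91 = -301.73°; wrapped into (−180°, 180°]: 58.27°.
Δφ = 57.35 − -58.47 = 115.82°.
a = sin²(Δφ/2) + cos φ₁ · cos φ₂ · sin²(Δλ/2) = 0.784650.
c = 2·atan2(√a, √(1−a)) = 2.17645 rad → d = 6371·c ≈ 13866.16 km.

13866 km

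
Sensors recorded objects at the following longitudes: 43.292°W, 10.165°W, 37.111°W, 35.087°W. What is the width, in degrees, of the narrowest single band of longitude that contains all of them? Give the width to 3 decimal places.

33.127°

Sort the longitudes: -43.292°, -37.111°, -35.087°, -10.165°.
Eastward gaps between consecutive values (wrapping around): 6.181°, 2.024°, 24.922°, 326.873°.
Largest gap = 326.873° ⇒ minimal covering band is its complement: 360° − 326.873° = 33.127°.
Band runs from -43.292° eastward to -10.165°.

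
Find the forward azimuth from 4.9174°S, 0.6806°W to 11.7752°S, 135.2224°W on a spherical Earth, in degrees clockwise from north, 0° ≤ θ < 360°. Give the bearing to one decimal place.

Δλ = -135.2224 − -0.6806 = -134.5418°.
θ = atan2( sin Δλ · cos φ₂ , cos φ₁ · sin φ₂ − sin φ₁ · cos φ₂ · cos Δλ )
  = atan2(-0.69774, -0.26218) = -110.594° → normalised to [0°, 360°): 249.406°.

249.4°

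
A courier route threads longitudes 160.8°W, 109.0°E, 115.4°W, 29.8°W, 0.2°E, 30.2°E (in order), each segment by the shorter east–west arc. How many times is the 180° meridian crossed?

Leg 1: -160.8° → +109.0°, shortest Δλ = -90.2° (west) — crosses 180°.
Leg 2: +109.0° → -115.4°, shortest Δλ = 135.6° (east) — crosses 180°.
Leg 3: -115.4° → -29.8°, shortest Δλ = 85.6° (east) — does not cross 180°.
Leg 4: -29.8° → +0.2°, shortest Δλ = 30.0° (east) — does not cross 180°.
Leg 5: +0.2° → +30.2°, shortest Δλ = 30.0° (east) — does not cross 180°.
Total crossings: 2.

2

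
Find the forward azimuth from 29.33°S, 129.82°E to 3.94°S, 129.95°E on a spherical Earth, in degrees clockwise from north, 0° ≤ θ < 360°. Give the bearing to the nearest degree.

0°

Δλ = 129.95 − 129.82 = 0.13°.
θ = atan2( sin Δλ · cos φ₂ , cos φ₁ · sin φ₂ − sin φ₁ · cos φ₂ · cos Δλ )
  = atan2(0.00226, 0.42878) = 0.302° → normalised to [0°, 360°): 0.302°.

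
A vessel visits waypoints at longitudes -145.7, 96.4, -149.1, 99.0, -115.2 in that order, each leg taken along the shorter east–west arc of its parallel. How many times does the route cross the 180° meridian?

4

Leg 1: -145.7° → +96.4°, shortest Δλ = -117.9° (west) — crosses 180°.
Leg 2: +96.4° → -149.1°, shortest Δλ = 114.5° (east) — crosses 180°.
Leg 3: -149.1° → +99.0°, shortest Δλ = -111.9° (west) — crosses 180°.
Leg 4: +99.0° → -115.2°, shortest Δλ = 145.8° (east) — crosses 180°.
Total crossings: 4.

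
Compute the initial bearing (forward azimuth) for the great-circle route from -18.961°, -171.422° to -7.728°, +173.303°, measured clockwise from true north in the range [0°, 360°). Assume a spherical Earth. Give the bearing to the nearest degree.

Δλ = 173.303 − -171.422 = 344.725°; wrapped into (−180°, 180°]: -15.275°.
θ = atan2( sin Δλ · cos φ₂ , cos φ₁ · sin φ₂ − sin φ₁ · cos φ₂ · cos Δλ )
  = atan2(-0.26106, 0.18342) = -54.907° → normalised to [0°, 360°): 305.093°.

305°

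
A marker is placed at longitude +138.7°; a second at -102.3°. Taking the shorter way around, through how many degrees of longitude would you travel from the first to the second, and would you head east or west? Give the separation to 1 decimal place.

119.0° east

Raw difference: -102.3 − 138.7 = -241.0°.
Normalise into (−180°, 180°]: -241.0° + 360° = 119.0°.
Positive ⇒ the second point lies to the east; separation 119.0°.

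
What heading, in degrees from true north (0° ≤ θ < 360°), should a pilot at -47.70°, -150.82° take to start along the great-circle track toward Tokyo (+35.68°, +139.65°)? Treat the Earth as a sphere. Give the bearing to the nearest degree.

308°

Δλ = 139.65 − -150.82 = 290.47°; wrapped into (−180°, 180°]: -69.53°.
θ = atan2( sin Δλ · cos φ₂ , cos φ₁ · sin φ₂ − sin φ₁ · cos φ₂ · cos Δλ )
  = atan2(-0.76100, 0.60265) = -51.624° → normalised to [0°, 360°): 308.376°.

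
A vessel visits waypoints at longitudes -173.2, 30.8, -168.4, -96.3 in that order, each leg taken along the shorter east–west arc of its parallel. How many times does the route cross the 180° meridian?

Leg 1: -173.2° → +30.8°, shortest Δλ = -156.0° (west) — crosses 180°.
Leg 2: +30.8° → -168.4°, shortest Δλ = 160.8° (east) — crosses 180°.
Leg 3: -168.4° → -96.3°, shortest Δλ = 72.1° (east) — does not cross 180°.
Total crossings: 2.

2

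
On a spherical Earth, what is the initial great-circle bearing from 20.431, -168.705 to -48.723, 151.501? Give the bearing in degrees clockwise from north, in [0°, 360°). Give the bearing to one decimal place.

Δλ = 151.501 − -168.705 = 320.206°; wrapped into (−180°, 180°]: -39.794°.
θ = atan2( sin Δλ · cos φ₂ , cos φ₁ · sin φ₂ − sin φ₁ · cos φ₂ · cos Δλ )
  = atan2(-0.42223, -0.88119) = -154.398° → normalised to [0°, 360°): 205.602°.

205.6°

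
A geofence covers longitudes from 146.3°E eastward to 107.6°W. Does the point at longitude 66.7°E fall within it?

No

Band width going east from +146.3° to -107.6°: ((-107.6 − 146.3) mod 360) = 106.1°.
Offset of +66.7° east of the west edge: ((66.7 − 146.3) mod 360) = 280.4°.
280.4° > 106.1° ⇒ outside.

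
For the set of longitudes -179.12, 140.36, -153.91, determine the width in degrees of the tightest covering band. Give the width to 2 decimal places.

65.73°

Sort the longitudes: -179.12°, -153.91°, +140.36°.
Eastward gaps between consecutive values (wrapping around): 25.21°, 294.27°, 40.52°.
Largest gap = 294.27° ⇒ minimal covering band is its complement: 360° − 294.27° = 65.73°.
Band runs from +140.36° eastward to -153.91°, crossing the antimeridian.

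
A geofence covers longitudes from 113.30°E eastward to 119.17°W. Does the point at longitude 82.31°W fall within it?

No

Band width going east from +113.30° to -119.17°: ((-119.17 − 113.30) mod 360) = 127.53°.
Offset of -82.31° east of the west edge: ((-82.31 − 113.30) mod 360) = 164.39°.
164.39° > 127.53° ⇒ outside.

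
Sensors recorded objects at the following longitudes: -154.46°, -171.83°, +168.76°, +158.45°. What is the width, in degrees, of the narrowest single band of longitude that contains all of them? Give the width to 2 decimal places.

Sort the longitudes: -171.83°, -154.46°, +158.45°, +168.76°.
Eastward gaps between consecutive values (wrapping around): 17.37°, 312.91°, 10.31°, 19.41°.
Largest gap = 312.91° ⇒ minimal covering band is its complement: 360° − 312.91° = 47.09°.
Band runs from +158.45° eastward to -154.46°, crossing the antimeridian.

47.09°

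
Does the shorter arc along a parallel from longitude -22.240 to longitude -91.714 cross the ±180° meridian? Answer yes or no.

Signed shortest Δλ = ((-91.714 − -22.240 + 180) mod 360) − 180 = -69.474°.
Going west by 69.474° from -22.240° reaches -91.714° without touching 180°.

No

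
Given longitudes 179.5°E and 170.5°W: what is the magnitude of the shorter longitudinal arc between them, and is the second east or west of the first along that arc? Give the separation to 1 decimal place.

Raw difference: -170.5 − 179.5 = -350.0°.
Normalise into (−180°, 180°]: -350.0° + 360° = 10.0°.
Positive ⇒ the second point lies to the east; separation 10.0°.

10.0° east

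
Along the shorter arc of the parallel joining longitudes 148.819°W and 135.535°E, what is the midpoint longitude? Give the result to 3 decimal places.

Signed shortest Δλ from -148.819° to +135.535° is -75.646°.
Midpoint longitude = -148.819° + (-75.646°)/2 = -148.819° − 37.823° = -186.642°.
Normalise into (−180°, 180°]: +173.358°.
(The naïve average (-148.819 + +135.535)/2 = -6.642° is on the wrong side of the globe.)

173.358°E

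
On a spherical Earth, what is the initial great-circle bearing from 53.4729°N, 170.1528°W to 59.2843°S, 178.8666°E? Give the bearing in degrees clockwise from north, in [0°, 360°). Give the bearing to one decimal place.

186.1°

Δλ = 178.8666 − -170.1528 = 349.0194°; wrapped into (−180°, 180°]: -10.9806°.
θ = atan2( sin Δλ · cos φ₂ , cos φ₁ · sin φ₂ − sin φ₁ · cos φ₂ · cos Δλ )
  = atan2(-0.09729, -0.91464) = -173.928° → normalised to [0°, 360°): 186.072°.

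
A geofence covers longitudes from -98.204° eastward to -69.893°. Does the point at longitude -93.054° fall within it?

Band width going east from -98.204° to -69.893°: ((-69.893 − -98.204) mod 360) = 28.311°.
Offset of -93.054° east of the west edge: ((-93.054 − -98.204) mod 360) = 5.150°.
5.150° ≤ 28.311° ⇒ inside.

Yes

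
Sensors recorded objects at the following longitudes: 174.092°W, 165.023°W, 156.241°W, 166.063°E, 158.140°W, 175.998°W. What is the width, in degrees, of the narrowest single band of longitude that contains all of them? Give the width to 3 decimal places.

Sort the longitudes: -175.998°, -174.092°, -165.023°, -158.140°, -156.241°, +166.063°.
Eastward gaps between consecutive values (wrapping around): 1.906°, 9.069°, 6.883°, 1.899°, 322.304°, 17.939°.
Largest gap = 322.304° ⇒ minimal covering band is its complement: 360° − 322.304° = 37.696°.
Band runs from +166.063° eastward to -156.241°, crossing the antimeridian.

37.696°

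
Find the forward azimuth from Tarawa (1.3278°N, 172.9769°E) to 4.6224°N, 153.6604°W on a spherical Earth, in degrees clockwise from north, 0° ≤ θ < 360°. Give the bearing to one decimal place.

83.6°

Δλ = -153.6604 − 172.9769 = -326.6373°; wrapped into (−180°, 180°]: 33.3627°.
θ = atan2( sin Δλ · cos φ₂ , cos φ₁ · sin φ₂ − sin φ₁ · cos φ₂ · cos Δλ )
  = atan2(0.54815, 0.06128) = 83.622° → normalised to [0°, 360°): 83.622°.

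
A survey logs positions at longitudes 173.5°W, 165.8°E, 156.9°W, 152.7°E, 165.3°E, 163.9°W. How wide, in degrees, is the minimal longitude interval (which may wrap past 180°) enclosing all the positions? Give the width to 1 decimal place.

50.4°

Sort the longitudes: -173.5°, -163.9°, -156.9°, +152.7°, +165.3°, +165.8°.
Eastward gaps between consecutive values (wrapping around): 9.6°, 7.0°, 309.6°, 12.6°, 0.5°, 20.7°.
Largest gap = 309.6° ⇒ minimal covering band is its complement: 360° − 309.6° = 50.4°.
Band runs from +152.7° eastward to -156.9°, crossing the antimeridian.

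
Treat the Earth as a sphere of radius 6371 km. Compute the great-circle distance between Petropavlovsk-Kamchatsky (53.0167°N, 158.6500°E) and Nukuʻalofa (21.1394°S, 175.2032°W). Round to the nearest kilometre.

8623 km

Δλ = -175.2032 − 158.6500 = -333.8532°; wrapped into (−180°, 180°]: 26.1468°.
Δφ = -21.1394 − 53.0167 = -74.1561°.
a = sin²(Δφ/2) + cos φ₁ · cos φ₂ · sin²(Δλ/2) = 0.392201.
c = 2·atan2(√a, √(1−a)) = 1.35349 rad → d = 6371·c ≈ 8623.09 km.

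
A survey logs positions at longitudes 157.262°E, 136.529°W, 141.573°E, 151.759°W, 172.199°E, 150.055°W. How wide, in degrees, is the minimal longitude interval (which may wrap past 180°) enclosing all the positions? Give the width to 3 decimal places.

81.898°

Sort the longitudes: -151.759°, -150.055°, -136.529°, +141.573°, +157.262°, +172.199°.
Eastward gaps between consecutive values (wrapping around): 1.704°, 13.526°, 278.102°, 15.689°, 14.937°, 36.042°.
Largest gap = 278.102° ⇒ minimal covering band is its complement: 360° − 278.102° = 81.898°.
Band runs from +141.573° eastward to -136.529°, crossing the antimeridian.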